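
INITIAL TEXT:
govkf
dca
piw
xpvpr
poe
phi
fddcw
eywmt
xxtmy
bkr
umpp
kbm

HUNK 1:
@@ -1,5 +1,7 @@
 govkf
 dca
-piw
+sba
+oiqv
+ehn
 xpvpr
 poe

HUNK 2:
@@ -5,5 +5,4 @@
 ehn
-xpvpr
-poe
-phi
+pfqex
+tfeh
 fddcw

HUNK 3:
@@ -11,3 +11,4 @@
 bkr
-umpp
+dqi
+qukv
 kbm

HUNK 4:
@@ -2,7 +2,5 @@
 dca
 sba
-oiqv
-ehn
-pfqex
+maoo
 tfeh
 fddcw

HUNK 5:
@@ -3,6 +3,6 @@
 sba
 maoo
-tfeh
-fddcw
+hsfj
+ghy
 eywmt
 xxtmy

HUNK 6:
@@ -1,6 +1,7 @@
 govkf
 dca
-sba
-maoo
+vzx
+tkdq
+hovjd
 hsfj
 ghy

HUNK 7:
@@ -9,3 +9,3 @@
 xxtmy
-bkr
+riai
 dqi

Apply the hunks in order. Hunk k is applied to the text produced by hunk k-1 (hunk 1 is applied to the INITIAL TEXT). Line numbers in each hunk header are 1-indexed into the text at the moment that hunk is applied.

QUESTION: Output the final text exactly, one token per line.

Hunk 1: at line 1 remove [piw] add [sba,oiqv,ehn] -> 14 lines: govkf dca sba oiqv ehn xpvpr poe phi fddcw eywmt xxtmy bkr umpp kbm
Hunk 2: at line 5 remove [xpvpr,poe,phi] add [pfqex,tfeh] -> 13 lines: govkf dca sba oiqv ehn pfqex tfeh fddcw eywmt xxtmy bkr umpp kbm
Hunk 3: at line 11 remove [umpp] add [dqi,qukv] -> 14 lines: govkf dca sba oiqv ehn pfqex tfeh fddcw eywmt xxtmy bkr dqi qukv kbm
Hunk 4: at line 2 remove [oiqv,ehn,pfqex] add [maoo] -> 12 lines: govkf dca sba maoo tfeh fddcw eywmt xxtmy bkr dqi qukv kbm
Hunk 5: at line 3 remove [tfeh,fddcw] add [hsfj,ghy] -> 12 lines: govkf dca sba maoo hsfj ghy eywmt xxtmy bkr dqi qukv kbm
Hunk 6: at line 1 remove [sba,maoo] add [vzx,tkdq,hovjd] -> 13 lines: govkf dca vzx tkdq hovjd hsfj ghy eywmt xxtmy bkr dqi qukv kbm
Hunk 7: at line 9 remove [bkr] add [riai] -> 13 lines: govkf dca vzx tkdq hovjd hsfj ghy eywmt xxtmy riai dqi qukv kbm

Answer: govkf
dca
vzx
tkdq
hovjd
hsfj
ghy
eywmt
xxtmy
riai
dqi
qukv
kbm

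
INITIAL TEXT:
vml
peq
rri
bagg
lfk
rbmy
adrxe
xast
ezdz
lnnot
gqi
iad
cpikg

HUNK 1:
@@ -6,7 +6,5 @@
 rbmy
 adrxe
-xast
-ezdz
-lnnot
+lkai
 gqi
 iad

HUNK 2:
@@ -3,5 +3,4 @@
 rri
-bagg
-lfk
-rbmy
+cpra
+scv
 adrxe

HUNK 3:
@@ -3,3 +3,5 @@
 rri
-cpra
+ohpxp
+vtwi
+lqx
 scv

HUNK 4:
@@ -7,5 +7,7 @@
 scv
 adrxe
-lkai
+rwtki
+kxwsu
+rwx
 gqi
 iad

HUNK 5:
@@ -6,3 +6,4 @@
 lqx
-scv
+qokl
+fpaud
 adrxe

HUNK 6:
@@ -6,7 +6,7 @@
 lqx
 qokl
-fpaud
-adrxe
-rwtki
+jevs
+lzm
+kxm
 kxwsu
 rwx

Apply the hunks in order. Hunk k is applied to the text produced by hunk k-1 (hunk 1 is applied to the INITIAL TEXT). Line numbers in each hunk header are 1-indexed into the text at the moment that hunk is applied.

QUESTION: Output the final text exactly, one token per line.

Hunk 1: at line 6 remove [xast,ezdz,lnnot] add [lkai] -> 11 lines: vml peq rri bagg lfk rbmy adrxe lkai gqi iad cpikg
Hunk 2: at line 3 remove [bagg,lfk,rbmy] add [cpra,scv] -> 10 lines: vml peq rri cpra scv adrxe lkai gqi iad cpikg
Hunk 3: at line 3 remove [cpra] add [ohpxp,vtwi,lqx] -> 12 lines: vml peq rri ohpxp vtwi lqx scv adrxe lkai gqi iad cpikg
Hunk 4: at line 7 remove [lkai] add [rwtki,kxwsu,rwx] -> 14 lines: vml peq rri ohpxp vtwi lqx scv adrxe rwtki kxwsu rwx gqi iad cpikg
Hunk 5: at line 6 remove [scv] add [qokl,fpaud] -> 15 lines: vml peq rri ohpxp vtwi lqx qokl fpaud adrxe rwtki kxwsu rwx gqi iad cpikg
Hunk 6: at line 6 remove [fpaud,adrxe,rwtki] add [jevs,lzm,kxm] -> 15 lines: vml peq rri ohpxp vtwi lqx qokl jevs lzm kxm kxwsu rwx gqi iad cpikg

Answer: vml
peq
rri
ohpxp
vtwi
lqx
qokl
jevs
lzm
kxm
kxwsu
rwx
gqi
iad
cpikg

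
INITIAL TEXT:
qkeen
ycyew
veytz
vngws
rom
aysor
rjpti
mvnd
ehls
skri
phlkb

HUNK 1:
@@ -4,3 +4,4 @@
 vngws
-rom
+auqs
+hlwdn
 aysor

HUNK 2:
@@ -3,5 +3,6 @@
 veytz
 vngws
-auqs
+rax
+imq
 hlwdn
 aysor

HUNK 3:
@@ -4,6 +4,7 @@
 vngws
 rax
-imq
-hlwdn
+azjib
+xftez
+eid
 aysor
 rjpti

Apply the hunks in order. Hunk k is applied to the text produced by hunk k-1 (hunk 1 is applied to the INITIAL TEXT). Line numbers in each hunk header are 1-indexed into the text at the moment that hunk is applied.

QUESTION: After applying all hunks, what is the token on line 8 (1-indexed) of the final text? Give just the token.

Answer: eid

Derivation:
Hunk 1: at line 4 remove [rom] add [auqs,hlwdn] -> 12 lines: qkeen ycyew veytz vngws auqs hlwdn aysor rjpti mvnd ehls skri phlkb
Hunk 2: at line 3 remove [auqs] add [rax,imq] -> 13 lines: qkeen ycyew veytz vngws rax imq hlwdn aysor rjpti mvnd ehls skri phlkb
Hunk 3: at line 4 remove [imq,hlwdn] add [azjib,xftez,eid] -> 14 lines: qkeen ycyew veytz vngws rax azjib xftez eid aysor rjpti mvnd ehls skri phlkb
Final line 8: eid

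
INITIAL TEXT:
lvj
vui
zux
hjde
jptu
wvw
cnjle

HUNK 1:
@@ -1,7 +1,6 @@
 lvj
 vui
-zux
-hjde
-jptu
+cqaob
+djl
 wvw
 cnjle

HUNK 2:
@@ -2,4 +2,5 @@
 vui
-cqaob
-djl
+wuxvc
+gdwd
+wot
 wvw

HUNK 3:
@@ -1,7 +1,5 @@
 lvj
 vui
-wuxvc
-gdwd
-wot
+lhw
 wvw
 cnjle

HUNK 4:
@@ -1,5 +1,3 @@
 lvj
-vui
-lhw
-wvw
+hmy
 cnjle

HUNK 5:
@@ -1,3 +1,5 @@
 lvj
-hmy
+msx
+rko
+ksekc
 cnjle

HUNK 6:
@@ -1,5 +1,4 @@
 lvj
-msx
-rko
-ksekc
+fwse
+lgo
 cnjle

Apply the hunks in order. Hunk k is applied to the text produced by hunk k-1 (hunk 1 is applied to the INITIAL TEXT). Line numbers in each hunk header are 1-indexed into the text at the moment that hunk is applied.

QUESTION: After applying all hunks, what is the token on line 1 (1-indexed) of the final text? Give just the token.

Answer: lvj

Derivation:
Hunk 1: at line 1 remove [zux,hjde,jptu] add [cqaob,djl] -> 6 lines: lvj vui cqaob djl wvw cnjle
Hunk 2: at line 2 remove [cqaob,djl] add [wuxvc,gdwd,wot] -> 7 lines: lvj vui wuxvc gdwd wot wvw cnjle
Hunk 3: at line 1 remove [wuxvc,gdwd,wot] add [lhw] -> 5 lines: lvj vui lhw wvw cnjle
Hunk 4: at line 1 remove [vui,lhw,wvw] add [hmy] -> 3 lines: lvj hmy cnjle
Hunk 5: at line 1 remove [hmy] add [msx,rko,ksekc] -> 5 lines: lvj msx rko ksekc cnjle
Hunk 6: at line 1 remove [msx,rko,ksekc] add [fwse,lgo] -> 4 lines: lvj fwse lgo cnjle
Final line 1: lvj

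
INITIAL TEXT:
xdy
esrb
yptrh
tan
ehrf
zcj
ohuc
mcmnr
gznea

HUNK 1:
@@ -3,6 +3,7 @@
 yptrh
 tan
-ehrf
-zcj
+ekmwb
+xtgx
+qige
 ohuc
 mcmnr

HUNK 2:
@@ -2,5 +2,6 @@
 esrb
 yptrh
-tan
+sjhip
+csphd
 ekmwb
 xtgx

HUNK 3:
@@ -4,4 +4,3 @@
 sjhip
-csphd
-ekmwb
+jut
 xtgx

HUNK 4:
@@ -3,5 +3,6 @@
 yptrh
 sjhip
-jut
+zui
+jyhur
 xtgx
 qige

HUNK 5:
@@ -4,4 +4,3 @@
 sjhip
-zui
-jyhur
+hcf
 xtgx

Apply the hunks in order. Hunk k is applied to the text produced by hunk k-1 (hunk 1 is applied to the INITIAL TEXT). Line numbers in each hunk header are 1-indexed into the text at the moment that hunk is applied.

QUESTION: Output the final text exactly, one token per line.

Answer: xdy
esrb
yptrh
sjhip
hcf
xtgx
qige
ohuc
mcmnr
gznea

Derivation:
Hunk 1: at line 3 remove [ehrf,zcj] add [ekmwb,xtgx,qige] -> 10 lines: xdy esrb yptrh tan ekmwb xtgx qige ohuc mcmnr gznea
Hunk 2: at line 2 remove [tan] add [sjhip,csphd] -> 11 lines: xdy esrb yptrh sjhip csphd ekmwb xtgx qige ohuc mcmnr gznea
Hunk 3: at line 4 remove [csphd,ekmwb] add [jut] -> 10 lines: xdy esrb yptrh sjhip jut xtgx qige ohuc mcmnr gznea
Hunk 4: at line 3 remove [jut] add [zui,jyhur] -> 11 lines: xdy esrb yptrh sjhip zui jyhur xtgx qige ohuc mcmnr gznea
Hunk 5: at line 4 remove [zui,jyhur] add [hcf] -> 10 lines: xdy esrb yptrh sjhip hcf xtgx qige ohuc mcmnr gznea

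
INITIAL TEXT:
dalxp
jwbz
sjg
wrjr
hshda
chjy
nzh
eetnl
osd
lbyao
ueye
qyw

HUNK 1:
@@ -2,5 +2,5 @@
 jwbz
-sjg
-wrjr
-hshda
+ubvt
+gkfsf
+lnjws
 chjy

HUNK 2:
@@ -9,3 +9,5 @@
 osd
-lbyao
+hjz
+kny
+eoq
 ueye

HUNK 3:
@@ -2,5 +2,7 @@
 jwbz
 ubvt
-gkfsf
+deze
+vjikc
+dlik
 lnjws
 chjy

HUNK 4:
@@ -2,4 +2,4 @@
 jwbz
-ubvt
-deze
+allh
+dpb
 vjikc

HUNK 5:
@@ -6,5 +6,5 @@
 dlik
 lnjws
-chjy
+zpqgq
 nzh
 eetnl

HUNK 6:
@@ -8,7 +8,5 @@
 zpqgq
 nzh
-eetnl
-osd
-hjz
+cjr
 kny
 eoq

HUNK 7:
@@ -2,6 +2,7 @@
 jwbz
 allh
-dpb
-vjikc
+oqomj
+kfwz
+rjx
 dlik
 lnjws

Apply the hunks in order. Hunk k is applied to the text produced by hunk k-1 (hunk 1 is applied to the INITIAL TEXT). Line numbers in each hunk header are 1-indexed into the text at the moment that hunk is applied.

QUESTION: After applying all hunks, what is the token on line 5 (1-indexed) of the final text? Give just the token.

Answer: kfwz

Derivation:
Hunk 1: at line 2 remove [sjg,wrjr,hshda] add [ubvt,gkfsf,lnjws] -> 12 lines: dalxp jwbz ubvt gkfsf lnjws chjy nzh eetnl osd lbyao ueye qyw
Hunk 2: at line 9 remove [lbyao] add [hjz,kny,eoq] -> 14 lines: dalxp jwbz ubvt gkfsf lnjws chjy nzh eetnl osd hjz kny eoq ueye qyw
Hunk 3: at line 2 remove [gkfsf] add [deze,vjikc,dlik] -> 16 lines: dalxp jwbz ubvt deze vjikc dlik lnjws chjy nzh eetnl osd hjz kny eoq ueye qyw
Hunk 4: at line 2 remove [ubvt,deze] add [allh,dpb] -> 16 lines: dalxp jwbz allh dpb vjikc dlik lnjws chjy nzh eetnl osd hjz kny eoq ueye qyw
Hunk 5: at line 6 remove [chjy] add [zpqgq] -> 16 lines: dalxp jwbz allh dpb vjikc dlik lnjws zpqgq nzh eetnl osd hjz kny eoq ueye qyw
Hunk 6: at line 8 remove [eetnl,osd,hjz] add [cjr] -> 14 lines: dalxp jwbz allh dpb vjikc dlik lnjws zpqgq nzh cjr kny eoq ueye qyw
Hunk 7: at line 2 remove [dpb,vjikc] add [oqomj,kfwz,rjx] -> 15 lines: dalxp jwbz allh oqomj kfwz rjx dlik lnjws zpqgq nzh cjr kny eoq ueye qyw
Final line 5: kfwz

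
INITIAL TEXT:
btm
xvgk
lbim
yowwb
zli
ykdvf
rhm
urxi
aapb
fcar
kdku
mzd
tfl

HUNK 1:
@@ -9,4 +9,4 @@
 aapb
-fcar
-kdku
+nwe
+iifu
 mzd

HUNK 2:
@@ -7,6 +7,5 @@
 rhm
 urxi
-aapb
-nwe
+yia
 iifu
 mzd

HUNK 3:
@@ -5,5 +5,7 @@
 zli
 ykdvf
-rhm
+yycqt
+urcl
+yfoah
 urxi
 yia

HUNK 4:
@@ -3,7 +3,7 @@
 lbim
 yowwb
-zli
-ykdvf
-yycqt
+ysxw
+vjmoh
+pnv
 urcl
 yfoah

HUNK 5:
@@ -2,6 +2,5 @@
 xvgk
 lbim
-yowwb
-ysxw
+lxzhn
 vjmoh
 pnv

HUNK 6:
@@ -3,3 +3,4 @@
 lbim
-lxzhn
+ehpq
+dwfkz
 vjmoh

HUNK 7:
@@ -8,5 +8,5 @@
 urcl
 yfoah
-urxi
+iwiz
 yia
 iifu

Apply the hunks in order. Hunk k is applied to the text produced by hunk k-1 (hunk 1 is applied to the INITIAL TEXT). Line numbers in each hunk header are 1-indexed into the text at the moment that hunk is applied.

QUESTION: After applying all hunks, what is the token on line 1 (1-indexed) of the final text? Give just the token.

Answer: btm

Derivation:
Hunk 1: at line 9 remove [fcar,kdku] add [nwe,iifu] -> 13 lines: btm xvgk lbim yowwb zli ykdvf rhm urxi aapb nwe iifu mzd tfl
Hunk 2: at line 7 remove [aapb,nwe] add [yia] -> 12 lines: btm xvgk lbim yowwb zli ykdvf rhm urxi yia iifu mzd tfl
Hunk 3: at line 5 remove [rhm] add [yycqt,urcl,yfoah] -> 14 lines: btm xvgk lbim yowwb zli ykdvf yycqt urcl yfoah urxi yia iifu mzd tfl
Hunk 4: at line 3 remove [zli,ykdvf,yycqt] add [ysxw,vjmoh,pnv] -> 14 lines: btm xvgk lbim yowwb ysxw vjmoh pnv urcl yfoah urxi yia iifu mzd tfl
Hunk 5: at line 2 remove [yowwb,ysxw] add [lxzhn] -> 13 lines: btm xvgk lbim lxzhn vjmoh pnv urcl yfoah urxi yia iifu mzd tfl
Hunk 6: at line 3 remove [lxzhn] add [ehpq,dwfkz] -> 14 lines: btm xvgk lbim ehpq dwfkz vjmoh pnv urcl yfoah urxi yia iifu mzd tfl
Hunk 7: at line 8 remove [urxi] add [iwiz] -> 14 lines: btm xvgk lbim ehpq dwfkz vjmoh pnv urcl yfoah iwiz yia iifu mzd tfl
Final line 1: btm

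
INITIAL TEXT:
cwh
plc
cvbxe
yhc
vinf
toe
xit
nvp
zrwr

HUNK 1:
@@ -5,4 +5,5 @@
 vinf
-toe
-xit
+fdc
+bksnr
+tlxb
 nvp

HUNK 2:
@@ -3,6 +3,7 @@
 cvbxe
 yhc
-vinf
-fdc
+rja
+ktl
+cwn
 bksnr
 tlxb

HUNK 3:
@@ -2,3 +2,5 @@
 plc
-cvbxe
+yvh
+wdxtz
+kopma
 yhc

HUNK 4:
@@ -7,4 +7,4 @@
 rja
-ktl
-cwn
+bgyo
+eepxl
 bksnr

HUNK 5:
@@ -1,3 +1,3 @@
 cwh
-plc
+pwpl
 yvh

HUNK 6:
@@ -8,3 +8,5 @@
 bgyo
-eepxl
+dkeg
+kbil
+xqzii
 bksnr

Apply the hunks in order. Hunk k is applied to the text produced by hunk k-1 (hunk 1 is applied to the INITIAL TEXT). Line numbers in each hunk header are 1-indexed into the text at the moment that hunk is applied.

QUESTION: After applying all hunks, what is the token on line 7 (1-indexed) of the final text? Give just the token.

Hunk 1: at line 5 remove [toe,xit] add [fdc,bksnr,tlxb] -> 10 lines: cwh plc cvbxe yhc vinf fdc bksnr tlxb nvp zrwr
Hunk 2: at line 3 remove [vinf,fdc] add [rja,ktl,cwn] -> 11 lines: cwh plc cvbxe yhc rja ktl cwn bksnr tlxb nvp zrwr
Hunk 3: at line 2 remove [cvbxe] add [yvh,wdxtz,kopma] -> 13 lines: cwh plc yvh wdxtz kopma yhc rja ktl cwn bksnr tlxb nvp zrwr
Hunk 4: at line 7 remove [ktl,cwn] add [bgyo,eepxl] -> 13 lines: cwh plc yvh wdxtz kopma yhc rja bgyo eepxl bksnr tlxb nvp zrwr
Hunk 5: at line 1 remove [plc] add [pwpl] -> 13 lines: cwh pwpl yvh wdxtz kopma yhc rja bgyo eepxl bksnr tlxb nvp zrwr
Hunk 6: at line 8 remove [eepxl] add [dkeg,kbil,xqzii] -> 15 lines: cwh pwpl yvh wdxtz kopma yhc rja bgyo dkeg kbil xqzii bksnr tlxb nvp zrwr
Final line 7: rja

Answer: rja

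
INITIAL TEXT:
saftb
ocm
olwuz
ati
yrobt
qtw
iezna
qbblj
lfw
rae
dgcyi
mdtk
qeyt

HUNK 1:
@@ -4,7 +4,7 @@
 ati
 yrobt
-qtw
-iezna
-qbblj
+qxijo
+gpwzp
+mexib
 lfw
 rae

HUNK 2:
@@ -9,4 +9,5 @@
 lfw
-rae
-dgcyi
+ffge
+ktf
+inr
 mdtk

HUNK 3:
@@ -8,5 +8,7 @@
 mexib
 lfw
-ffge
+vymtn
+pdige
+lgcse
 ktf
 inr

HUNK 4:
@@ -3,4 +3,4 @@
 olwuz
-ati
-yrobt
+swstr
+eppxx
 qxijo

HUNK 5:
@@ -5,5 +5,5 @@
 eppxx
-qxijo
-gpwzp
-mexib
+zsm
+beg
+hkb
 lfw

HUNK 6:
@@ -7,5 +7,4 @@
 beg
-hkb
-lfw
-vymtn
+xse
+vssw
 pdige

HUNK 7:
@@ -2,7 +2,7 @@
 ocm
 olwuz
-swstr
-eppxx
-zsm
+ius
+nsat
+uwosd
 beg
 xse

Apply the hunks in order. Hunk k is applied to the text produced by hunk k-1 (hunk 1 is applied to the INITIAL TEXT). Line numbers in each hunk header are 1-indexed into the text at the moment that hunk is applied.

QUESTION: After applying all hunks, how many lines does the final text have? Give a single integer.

Hunk 1: at line 4 remove [qtw,iezna,qbblj] add [qxijo,gpwzp,mexib] -> 13 lines: saftb ocm olwuz ati yrobt qxijo gpwzp mexib lfw rae dgcyi mdtk qeyt
Hunk 2: at line 9 remove [rae,dgcyi] add [ffge,ktf,inr] -> 14 lines: saftb ocm olwuz ati yrobt qxijo gpwzp mexib lfw ffge ktf inr mdtk qeyt
Hunk 3: at line 8 remove [ffge] add [vymtn,pdige,lgcse] -> 16 lines: saftb ocm olwuz ati yrobt qxijo gpwzp mexib lfw vymtn pdige lgcse ktf inr mdtk qeyt
Hunk 4: at line 3 remove [ati,yrobt] add [swstr,eppxx] -> 16 lines: saftb ocm olwuz swstr eppxx qxijo gpwzp mexib lfw vymtn pdige lgcse ktf inr mdtk qeyt
Hunk 5: at line 5 remove [qxijo,gpwzp,mexib] add [zsm,beg,hkb] -> 16 lines: saftb ocm olwuz swstr eppxx zsm beg hkb lfw vymtn pdige lgcse ktf inr mdtk qeyt
Hunk 6: at line 7 remove [hkb,lfw,vymtn] add [xse,vssw] -> 15 lines: saftb ocm olwuz swstr eppxx zsm beg xse vssw pdige lgcse ktf inr mdtk qeyt
Hunk 7: at line 2 remove [swstr,eppxx,zsm] add [ius,nsat,uwosd] -> 15 lines: saftb ocm olwuz ius nsat uwosd beg xse vssw pdige lgcse ktf inr mdtk qeyt
Final line count: 15

Answer: 15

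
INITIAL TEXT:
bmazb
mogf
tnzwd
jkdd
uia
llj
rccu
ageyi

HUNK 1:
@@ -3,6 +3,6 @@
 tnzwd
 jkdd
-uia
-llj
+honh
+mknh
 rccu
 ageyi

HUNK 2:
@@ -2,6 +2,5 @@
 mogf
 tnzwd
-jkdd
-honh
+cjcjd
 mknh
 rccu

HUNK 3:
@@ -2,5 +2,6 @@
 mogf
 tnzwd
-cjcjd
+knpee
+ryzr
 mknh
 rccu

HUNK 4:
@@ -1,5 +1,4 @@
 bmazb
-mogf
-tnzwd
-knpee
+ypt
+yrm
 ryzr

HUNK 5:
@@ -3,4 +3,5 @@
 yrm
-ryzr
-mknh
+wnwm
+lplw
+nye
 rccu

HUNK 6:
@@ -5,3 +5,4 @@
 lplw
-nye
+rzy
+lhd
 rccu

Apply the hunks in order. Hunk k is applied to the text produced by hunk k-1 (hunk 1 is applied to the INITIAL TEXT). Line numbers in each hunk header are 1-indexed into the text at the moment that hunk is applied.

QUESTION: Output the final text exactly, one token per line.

Hunk 1: at line 3 remove [uia,llj] add [honh,mknh] -> 8 lines: bmazb mogf tnzwd jkdd honh mknh rccu ageyi
Hunk 2: at line 2 remove [jkdd,honh] add [cjcjd] -> 7 lines: bmazb mogf tnzwd cjcjd mknh rccu ageyi
Hunk 3: at line 2 remove [cjcjd] add [knpee,ryzr] -> 8 lines: bmazb mogf tnzwd knpee ryzr mknh rccu ageyi
Hunk 4: at line 1 remove [mogf,tnzwd,knpee] add [ypt,yrm] -> 7 lines: bmazb ypt yrm ryzr mknh rccu ageyi
Hunk 5: at line 3 remove [ryzr,mknh] add [wnwm,lplw,nye] -> 8 lines: bmazb ypt yrm wnwm lplw nye rccu ageyi
Hunk 6: at line 5 remove [nye] add [rzy,lhd] -> 9 lines: bmazb ypt yrm wnwm lplw rzy lhd rccu ageyi

Answer: bmazb
ypt
yrm
wnwm
lplw
rzy
lhd
rccu
ageyi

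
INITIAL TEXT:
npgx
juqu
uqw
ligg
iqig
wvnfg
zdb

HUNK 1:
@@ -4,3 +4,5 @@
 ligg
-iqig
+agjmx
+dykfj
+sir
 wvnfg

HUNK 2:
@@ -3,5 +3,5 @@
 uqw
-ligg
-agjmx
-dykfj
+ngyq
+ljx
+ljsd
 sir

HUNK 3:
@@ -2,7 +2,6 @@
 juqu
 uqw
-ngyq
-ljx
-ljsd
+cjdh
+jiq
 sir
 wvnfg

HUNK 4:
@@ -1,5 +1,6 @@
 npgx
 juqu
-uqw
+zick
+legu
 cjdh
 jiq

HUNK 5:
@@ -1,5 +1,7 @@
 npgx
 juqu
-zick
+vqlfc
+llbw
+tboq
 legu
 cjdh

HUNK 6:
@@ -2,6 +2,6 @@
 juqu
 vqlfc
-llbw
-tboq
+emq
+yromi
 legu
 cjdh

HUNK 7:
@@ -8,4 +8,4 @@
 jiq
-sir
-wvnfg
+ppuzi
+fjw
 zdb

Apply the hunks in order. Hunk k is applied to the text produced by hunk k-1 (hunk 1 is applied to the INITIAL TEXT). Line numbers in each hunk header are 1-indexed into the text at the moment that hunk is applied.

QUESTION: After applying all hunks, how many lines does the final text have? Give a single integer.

Hunk 1: at line 4 remove [iqig] add [agjmx,dykfj,sir] -> 9 lines: npgx juqu uqw ligg agjmx dykfj sir wvnfg zdb
Hunk 2: at line 3 remove [ligg,agjmx,dykfj] add [ngyq,ljx,ljsd] -> 9 lines: npgx juqu uqw ngyq ljx ljsd sir wvnfg zdb
Hunk 3: at line 2 remove [ngyq,ljx,ljsd] add [cjdh,jiq] -> 8 lines: npgx juqu uqw cjdh jiq sir wvnfg zdb
Hunk 4: at line 1 remove [uqw] add [zick,legu] -> 9 lines: npgx juqu zick legu cjdh jiq sir wvnfg zdb
Hunk 5: at line 1 remove [zick] add [vqlfc,llbw,tboq] -> 11 lines: npgx juqu vqlfc llbw tboq legu cjdh jiq sir wvnfg zdb
Hunk 6: at line 2 remove [llbw,tboq] add [emq,yromi] -> 11 lines: npgx juqu vqlfc emq yromi legu cjdh jiq sir wvnfg zdb
Hunk 7: at line 8 remove [sir,wvnfg] add [ppuzi,fjw] -> 11 lines: npgx juqu vqlfc emq yromi legu cjdh jiq ppuzi fjw zdb
Final line count: 11

Answer: 11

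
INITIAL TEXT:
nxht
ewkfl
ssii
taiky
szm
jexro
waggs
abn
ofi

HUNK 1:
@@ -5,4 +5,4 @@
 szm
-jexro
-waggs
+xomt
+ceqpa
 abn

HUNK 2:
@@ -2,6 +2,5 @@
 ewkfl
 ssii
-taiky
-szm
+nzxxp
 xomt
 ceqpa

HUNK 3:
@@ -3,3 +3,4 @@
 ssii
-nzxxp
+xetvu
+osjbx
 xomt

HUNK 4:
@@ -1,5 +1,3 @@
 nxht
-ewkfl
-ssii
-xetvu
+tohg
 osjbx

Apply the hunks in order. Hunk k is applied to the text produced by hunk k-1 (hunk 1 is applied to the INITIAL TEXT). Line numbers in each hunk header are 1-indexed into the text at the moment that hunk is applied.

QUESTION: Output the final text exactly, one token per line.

Hunk 1: at line 5 remove [jexro,waggs] add [xomt,ceqpa] -> 9 lines: nxht ewkfl ssii taiky szm xomt ceqpa abn ofi
Hunk 2: at line 2 remove [taiky,szm] add [nzxxp] -> 8 lines: nxht ewkfl ssii nzxxp xomt ceqpa abn ofi
Hunk 3: at line 3 remove [nzxxp] add [xetvu,osjbx] -> 9 lines: nxht ewkfl ssii xetvu osjbx xomt ceqpa abn ofi
Hunk 4: at line 1 remove [ewkfl,ssii,xetvu] add [tohg] -> 7 lines: nxht tohg osjbx xomt ceqpa abn ofi

Answer: nxht
tohg
osjbx
xomt
ceqpa
abn
ofi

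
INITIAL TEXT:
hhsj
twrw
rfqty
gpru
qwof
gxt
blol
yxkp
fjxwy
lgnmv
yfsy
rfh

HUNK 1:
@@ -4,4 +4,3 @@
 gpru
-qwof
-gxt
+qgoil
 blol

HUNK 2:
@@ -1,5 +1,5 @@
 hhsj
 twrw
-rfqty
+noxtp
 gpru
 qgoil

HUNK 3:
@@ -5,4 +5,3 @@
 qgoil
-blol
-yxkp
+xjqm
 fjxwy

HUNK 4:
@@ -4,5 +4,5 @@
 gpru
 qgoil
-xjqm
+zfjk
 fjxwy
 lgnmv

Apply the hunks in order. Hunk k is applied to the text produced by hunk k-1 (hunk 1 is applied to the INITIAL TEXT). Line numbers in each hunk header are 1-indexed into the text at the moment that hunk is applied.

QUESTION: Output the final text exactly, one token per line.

Answer: hhsj
twrw
noxtp
gpru
qgoil
zfjk
fjxwy
lgnmv
yfsy
rfh

Derivation:
Hunk 1: at line 4 remove [qwof,gxt] add [qgoil] -> 11 lines: hhsj twrw rfqty gpru qgoil blol yxkp fjxwy lgnmv yfsy rfh
Hunk 2: at line 1 remove [rfqty] add [noxtp] -> 11 lines: hhsj twrw noxtp gpru qgoil blol yxkp fjxwy lgnmv yfsy rfh
Hunk 3: at line 5 remove [blol,yxkp] add [xjqm] -> 10 lines: hhsj twrw noxtp gpru qgoil xjqm fjxwy lgnmv yfsy rfh
Hunk 4: at line 4 remove [xjqm] add [zfjk] -> 10 lines: hhsj twrw noxtp gpru qgoil zfjk fjxwy lgnmv yfsy rfh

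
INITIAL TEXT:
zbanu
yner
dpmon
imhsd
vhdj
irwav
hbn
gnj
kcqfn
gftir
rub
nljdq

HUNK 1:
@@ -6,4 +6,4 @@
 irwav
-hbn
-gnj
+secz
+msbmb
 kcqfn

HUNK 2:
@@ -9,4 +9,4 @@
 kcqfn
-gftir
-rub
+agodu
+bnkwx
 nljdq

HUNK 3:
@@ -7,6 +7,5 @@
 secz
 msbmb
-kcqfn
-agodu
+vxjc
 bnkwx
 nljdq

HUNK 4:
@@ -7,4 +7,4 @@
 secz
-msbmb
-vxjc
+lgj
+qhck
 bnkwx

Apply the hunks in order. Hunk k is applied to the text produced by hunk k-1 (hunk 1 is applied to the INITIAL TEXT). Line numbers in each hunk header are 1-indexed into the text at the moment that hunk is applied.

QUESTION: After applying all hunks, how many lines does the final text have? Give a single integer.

Answer: 11

Derivation:
Hunk 1: at line 6 remove [hbn,gnj] add [secz,msbmb] -> 12 lines: zbanu yner dpmon imhsd vhdj irwav secz msbmb kcqfn gftir rub nljdq
Hunk 2: at line 9 remove [gftir,rub] add [agodu,bnkwx] -> 12 lines: zbanu yner dpmon imhsd vhdj irwav secz msbmb kcqfn agodu bnkwx nljdq
Hunk 3: at line 7 remove [kcqfn,agodu] add [vxjc] -> 11 lines: zbanu yner dpmon imhsd vhdj irwav secz msbmb vxjc bnkwx nljdq
Hunk 4: at line 7 remove [msbmb,vxjc] add [lgj,qhck] -> 11 lines: zbanu yner dpmon imhsd vhdj irwav secz lgj qhck bnkwx nljdq
Final line count: 11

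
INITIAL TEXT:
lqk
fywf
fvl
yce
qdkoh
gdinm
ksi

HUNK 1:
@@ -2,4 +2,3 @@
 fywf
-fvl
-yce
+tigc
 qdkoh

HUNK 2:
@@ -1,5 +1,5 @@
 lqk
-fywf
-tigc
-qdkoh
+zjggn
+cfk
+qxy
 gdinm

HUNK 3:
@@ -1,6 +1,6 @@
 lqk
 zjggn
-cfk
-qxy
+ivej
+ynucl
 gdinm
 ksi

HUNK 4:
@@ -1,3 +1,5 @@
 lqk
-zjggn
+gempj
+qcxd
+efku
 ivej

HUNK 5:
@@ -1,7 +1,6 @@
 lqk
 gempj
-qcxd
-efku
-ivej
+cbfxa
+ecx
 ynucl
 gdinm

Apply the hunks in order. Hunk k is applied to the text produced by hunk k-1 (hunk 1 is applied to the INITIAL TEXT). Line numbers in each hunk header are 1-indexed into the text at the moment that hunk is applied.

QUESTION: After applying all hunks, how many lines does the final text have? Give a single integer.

Answer: 7

Derivation:
Hunk 1: at line 2 remove [fvl,yce] add [tigc] -> 6 lines: lqk fywf tigc qdkoh gdinm ksi
Hunk 2: at line 1 remove [fywf,tigc,qdkoh] add [zjggn,cfk,qxy] -> 6 lines: lqk zjggn cfk qxy gdinm ksi
Hunk 3: at line 1 remove [cfk,qxy] add [ivej,ynucl] -> 6 lines: lqk zjggn ivej ynucl gdinm ksi
Hunk 4: at line 1 remove [zjggn] add [gempj,qcxd,efku] -> 8 lines: lqk gempj qcxd efku ivej ynucl gdinm ksi
Hunk 5: at line 1 remove [qcxd,efku,ivej] add [cbfxa,ecx] -> 7 lines: lqk gempj cbfxa ecx ynucl gdinm ksi
Final line count: 7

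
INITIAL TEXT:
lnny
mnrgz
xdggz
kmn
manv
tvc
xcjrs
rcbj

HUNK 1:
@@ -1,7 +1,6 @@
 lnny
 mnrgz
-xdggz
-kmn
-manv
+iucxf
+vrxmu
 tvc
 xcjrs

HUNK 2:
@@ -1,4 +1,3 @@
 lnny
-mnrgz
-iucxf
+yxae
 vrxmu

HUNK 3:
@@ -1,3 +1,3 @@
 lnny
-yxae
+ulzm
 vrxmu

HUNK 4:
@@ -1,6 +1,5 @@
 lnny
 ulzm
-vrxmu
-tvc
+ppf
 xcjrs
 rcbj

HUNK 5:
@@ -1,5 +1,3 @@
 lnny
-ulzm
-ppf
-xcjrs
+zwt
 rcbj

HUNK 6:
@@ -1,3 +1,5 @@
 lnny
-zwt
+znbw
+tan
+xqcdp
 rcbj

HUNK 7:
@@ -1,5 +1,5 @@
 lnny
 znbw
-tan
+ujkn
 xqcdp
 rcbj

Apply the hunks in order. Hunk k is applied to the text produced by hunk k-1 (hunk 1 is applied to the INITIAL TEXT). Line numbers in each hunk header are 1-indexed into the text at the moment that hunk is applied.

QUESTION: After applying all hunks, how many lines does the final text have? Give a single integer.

Hunk 1: at line 1 remove [xdggz,kmn,manv] add [iucxf,vrxmu] -> 7 lines: lnny mnrgz iucxf vrxmu tvc xcjrs rcbj
Hunk 2: at line 1 remove [mnrgz,iucxf] add [yxae] -> 6 lines: lnny yxae vrxmu tvc xcjrs rcbj
Hunk 3: at line 1 remove [yxae] add [ulzm] -> 6 lines: lnny ulzm vrxmu tvc xcjrs rcbj
Hunk 4: at line 1 remove [vrxmu,tvc] add [ppf] -> 5 lines: lnny ulzm ppf xcjrs rcbj
Hunk 5: at line 1 remove [ulzm,ppf,xcjrs] add [zwt] -> 3 lines: lnny zwt rcbj
Hunk 6: at line 1 remove [zwt] add [znbw,tan,xqcdp] -> 5 lines: lnny znbw tan xqcdp rcbj
Hunk 7: at line 1 remove [tan] add [ujkn] -> 5 lines: lnny znbw ujkn xqcdp rcbj
Final line count: 5

Answer: 5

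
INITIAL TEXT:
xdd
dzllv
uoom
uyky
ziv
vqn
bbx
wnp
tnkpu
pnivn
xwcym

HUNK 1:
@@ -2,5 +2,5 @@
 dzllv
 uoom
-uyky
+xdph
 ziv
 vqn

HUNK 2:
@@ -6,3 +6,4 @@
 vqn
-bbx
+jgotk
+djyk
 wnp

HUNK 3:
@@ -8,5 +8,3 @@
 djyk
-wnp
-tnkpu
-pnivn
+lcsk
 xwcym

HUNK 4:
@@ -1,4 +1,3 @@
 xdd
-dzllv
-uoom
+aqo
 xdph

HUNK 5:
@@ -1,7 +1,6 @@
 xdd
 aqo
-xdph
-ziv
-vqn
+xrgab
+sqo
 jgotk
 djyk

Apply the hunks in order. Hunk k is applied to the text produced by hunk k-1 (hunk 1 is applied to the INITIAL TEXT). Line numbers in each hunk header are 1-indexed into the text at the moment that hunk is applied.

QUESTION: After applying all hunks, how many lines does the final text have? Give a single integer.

Hunk 1: at line 2 remove [uyky] add [xdph] -> 11 lines: xdd dzllv uoom xdph ziv vqn bbx wnp tnkpu pnivn xwcym
Hunk 2: at line 6 remove [bbx] add [jgotk,djyk] -> 12 lines: xdd dzllv uoom xdph ziv vqn jgotk djyk wnp tnkpu pnivn xwcym
Hunk 3: at line 8 remove [wnp,tnkpu,pnivn] add [lcsk] -> 10 lines: xdd dzllv uoom xdph ziv vqn jgotk djyk lcsk xwcym
Hunk 4: at line 1 remove [dzllv,uoom] add [aqo] -> 9 lines: xdd aqo xdph ziv vqn jgotk djyk lcsk xwcym
Hunk 5: at line 1 remove [xdph,ziv,vqn] add [xrgab,sqo] -> 8 lines: xdd aqo xrgab sqo jgotk djyk lcsk xwcym
Final line count: 8

Answer: 8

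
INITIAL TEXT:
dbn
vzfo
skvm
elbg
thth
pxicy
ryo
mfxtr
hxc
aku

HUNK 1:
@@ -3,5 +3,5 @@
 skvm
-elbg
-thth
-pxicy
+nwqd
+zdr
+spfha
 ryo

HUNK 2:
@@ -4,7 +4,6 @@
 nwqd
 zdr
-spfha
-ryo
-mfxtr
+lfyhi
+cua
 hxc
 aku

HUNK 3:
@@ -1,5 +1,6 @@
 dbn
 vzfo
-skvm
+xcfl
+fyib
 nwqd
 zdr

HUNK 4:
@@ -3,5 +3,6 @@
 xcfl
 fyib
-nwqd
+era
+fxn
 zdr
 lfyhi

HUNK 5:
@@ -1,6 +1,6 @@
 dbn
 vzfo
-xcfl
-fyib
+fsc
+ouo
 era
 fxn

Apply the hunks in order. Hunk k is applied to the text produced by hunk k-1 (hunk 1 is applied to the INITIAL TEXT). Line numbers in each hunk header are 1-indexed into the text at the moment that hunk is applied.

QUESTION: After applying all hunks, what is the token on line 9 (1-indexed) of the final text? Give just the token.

Hunk 1: at line 3 remove [elbg,thth,pxicy] add [nwqd,zdr,spfha] -> 10 lines: dbn vzfo skvm nwqd zdr spfha ryo mfxtr hxc aku
Hunk 2: at line 4 remove [spfha,ryo,mfxtr] add [lfyhi,cua] -> 9 lines: dbn vzfo skvm nwqd zdr lfyhi cua hxc aku
Hunk 3: at line 1 remove [skvm] add [xcfl,fyib] -> 10 lines: dbn vzfo xcfl fyib nwqd zdr lfyhi cua hxc aku
Hunk 4: at line 3 remove [nwqd] add [era,fxn] -> 11 lines: dbn vzfo xcfl fyib era fxn zdr lfyhi cua hxc aku
Hunk 5: at line 1 remove [xcfl,fyib] add [fsc,ouo] -> 11 lines: dbn vzfo fsc ouo era fxn zdr lfyhi cua hxc aku
Final line 9: cua

Answer: cua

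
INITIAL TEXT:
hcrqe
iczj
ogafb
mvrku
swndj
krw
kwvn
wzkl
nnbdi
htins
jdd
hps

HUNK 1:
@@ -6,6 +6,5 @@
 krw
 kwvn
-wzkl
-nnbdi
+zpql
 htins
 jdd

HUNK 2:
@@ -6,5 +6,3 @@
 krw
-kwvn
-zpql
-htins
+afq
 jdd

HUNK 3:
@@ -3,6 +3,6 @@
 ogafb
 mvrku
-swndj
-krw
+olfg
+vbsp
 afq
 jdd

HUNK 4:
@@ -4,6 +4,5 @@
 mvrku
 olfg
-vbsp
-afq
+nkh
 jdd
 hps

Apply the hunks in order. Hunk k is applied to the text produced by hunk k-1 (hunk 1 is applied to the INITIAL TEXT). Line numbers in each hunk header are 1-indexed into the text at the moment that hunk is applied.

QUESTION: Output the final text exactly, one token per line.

Answer: hcrqe
iczj
ogafb
mvrku
olfg
nkh
jdd
hps

Derivation:
Hunk 1: at line 6 remove [wzkl,nnbdi] add [zpql] -> 11 lines: hcrqe iczj ogafb mvrku swndj krw kwvn zpql htins jdd hps
Hunk 2: at line 6 remove [kwvn,zpql,htins] add [afq] -> 9 lines: hcrqe iczj ogafb mvrku swndj krw afq jdd hps
Hunk 3: at line 3 remove [swndj,krw] add [olfg,vbsp] -> 9 lines: hcrqe iczj ogafb mvrku olfg vbsp afq jdd hps
Hunk 4: at line 4 remove [vbsp,afq] add [nkh] -> 8 lines: hcrqe iczj ogafb mvrku olfg nkh jdd hps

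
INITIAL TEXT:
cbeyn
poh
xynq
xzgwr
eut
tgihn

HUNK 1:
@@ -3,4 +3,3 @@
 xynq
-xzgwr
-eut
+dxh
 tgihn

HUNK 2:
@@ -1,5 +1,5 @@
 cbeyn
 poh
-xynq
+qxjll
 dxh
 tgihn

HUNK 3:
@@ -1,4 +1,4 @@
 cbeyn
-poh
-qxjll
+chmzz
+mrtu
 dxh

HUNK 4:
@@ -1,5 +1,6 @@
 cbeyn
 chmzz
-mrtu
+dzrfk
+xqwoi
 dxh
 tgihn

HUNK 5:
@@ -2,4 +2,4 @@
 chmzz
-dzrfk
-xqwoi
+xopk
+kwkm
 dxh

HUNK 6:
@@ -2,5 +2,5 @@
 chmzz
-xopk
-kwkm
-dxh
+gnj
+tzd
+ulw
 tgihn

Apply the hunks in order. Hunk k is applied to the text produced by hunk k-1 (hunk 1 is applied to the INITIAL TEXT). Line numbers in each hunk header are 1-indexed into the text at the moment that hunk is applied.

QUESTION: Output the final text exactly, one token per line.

Hunk 1: at line 3 remove [xzgwr,eut] add [dxh] -> 5 lines: cbeyn poh xynq dxh tgihn
Hunk 2: at line 1 remove [xynq] add [qxjll] -> 5 lines: cbeyn poh qxjll dxh tgihn
Hunk 3: at line 1 remove [poh,qxjll] add [chmzz,mrtu] -> 5 lines: cbeyn chmzz mrtu dxh tgihn
Hunk 4: at line 1 remove [mrtu] add [dzrfk,xqwoi] -> 6 lines: cbeyn chmzz dzrfk xqwoi dxh tgihn
Hunk 5: at line 2 remove [dzrfk,xqwoi] add [xopk,kwkm] -> 6 lines: cbeyn chmzz xopk kwkm dxh tgihn
Hunk 6: at line 2 remove [xopk,kwkm,dxh] add [gnj,tzd,ulw] -> 6 lines: cbeyn chmzz gnj tzd ulw tgihn

Answer: cbeyn
chmzz
gnj
tzd
ulw
tgihn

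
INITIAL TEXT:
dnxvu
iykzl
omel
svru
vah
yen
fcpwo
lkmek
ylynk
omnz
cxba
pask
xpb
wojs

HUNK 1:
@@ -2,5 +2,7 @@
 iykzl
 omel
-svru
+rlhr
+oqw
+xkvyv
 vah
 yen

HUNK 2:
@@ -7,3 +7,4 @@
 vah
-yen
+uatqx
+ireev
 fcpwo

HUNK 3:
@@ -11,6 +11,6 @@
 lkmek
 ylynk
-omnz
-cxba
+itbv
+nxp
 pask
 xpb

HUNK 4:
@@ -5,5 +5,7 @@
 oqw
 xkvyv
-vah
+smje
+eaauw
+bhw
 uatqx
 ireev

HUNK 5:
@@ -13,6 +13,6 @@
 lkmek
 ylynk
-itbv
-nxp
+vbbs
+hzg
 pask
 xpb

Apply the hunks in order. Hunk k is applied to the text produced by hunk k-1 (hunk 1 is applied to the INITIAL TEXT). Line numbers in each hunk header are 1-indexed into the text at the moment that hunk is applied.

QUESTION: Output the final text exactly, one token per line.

Hunk 1: at line 2 remove [svru] add [rlhr,oqw,xkvyv] -> 16 lines: dnxvu iykzl omel rlhr oqw xkvyv vah yen fcpwo lkmek ylynk omnz cxba pask xpb wojs
Hunk 2: at line 7 remove [yen] add [uatqx,ireev] -> 17 lines: dnxvu iykzl omel rlhr oqw xkvyv vah uatqx ireev fcpwo lkmek ylynk omnz cxba pask xpb wojs
Hunk 3: at line 11 remove [omnz,cxba] add [itbv,nxp] -> 17 lines: dnxvu iykzl omel rlhr oqw xkvyv vah uatqx ireev fcpwo lkmek ylynk itbv nxp pask xpb wojs
Hunk 4: at line 5 remove [vah] add [smje,eaauw,bhw] -> 19 lines: dnxvu iykzl omel rlhr oqw xkvyv smje eaauw bhw uatqx ireev fcpwo lkmek ylynk itbv nxp pask xpb wojs
Hunk 5: at line 13 remove [itbv,nxp] add [vbbs,hzg] -> 19 lines: dnxvu iykzl omel rlhr oqw xkvyv smje eaauw bhw uatqx ireev fcpwo lkmek ylynk vbbs hzg pask xpb wojs

Answer: dnxvu
iykzl
omel
rlhr
oqw
xkvyv
smje
eaauw
bhw
uatqx
ireev
fcpwo
lkmek
ylynk
vbbs
hzg
pask
xpb
wojs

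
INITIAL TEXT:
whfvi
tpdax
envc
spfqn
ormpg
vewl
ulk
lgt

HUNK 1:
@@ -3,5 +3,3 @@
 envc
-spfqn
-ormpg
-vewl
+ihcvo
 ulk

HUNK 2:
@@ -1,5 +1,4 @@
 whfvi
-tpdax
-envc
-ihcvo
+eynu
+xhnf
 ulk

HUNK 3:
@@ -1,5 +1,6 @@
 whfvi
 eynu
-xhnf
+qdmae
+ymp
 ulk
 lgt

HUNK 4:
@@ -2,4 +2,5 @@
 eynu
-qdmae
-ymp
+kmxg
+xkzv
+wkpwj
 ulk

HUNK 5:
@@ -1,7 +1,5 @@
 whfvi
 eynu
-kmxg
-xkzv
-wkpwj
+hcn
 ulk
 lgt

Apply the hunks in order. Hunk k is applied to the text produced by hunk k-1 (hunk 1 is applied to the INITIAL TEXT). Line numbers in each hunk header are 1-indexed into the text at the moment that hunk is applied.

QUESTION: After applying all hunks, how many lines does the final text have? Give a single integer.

Answer: 5

Derivation:
Hunk 1: at line 3 remove [spfqn,ormpg,vewl] add [ihcvo] -> 6 lines: whfvi tpdax envc ihcvo ulk lgt
Hunk 2: at line 1 remove [tpdax,envc,ihcvo] add [eynu,xhnf] -> 5 lines: whfvi eynu xhnf ulk lgt
Hunk 3: at line 1 remove [xhnf] add [qdmae,ymp] -> 6 lines: whfvi eynu qdmae ymp ulk lgt
Hunk 4: at line 2 remove [qdmae,ymp] add [kmxg,xkzv,wkpwj] -> 7 lines: whfvi eynu kmxg xkzv wkpwj ulk lgt
Hunk 5: at line 1 remove [kmxg,xkzv,wkpwj] add [hcn] -> 5 lines: whfvi eynu hcn ulk lgt
Final line count: 5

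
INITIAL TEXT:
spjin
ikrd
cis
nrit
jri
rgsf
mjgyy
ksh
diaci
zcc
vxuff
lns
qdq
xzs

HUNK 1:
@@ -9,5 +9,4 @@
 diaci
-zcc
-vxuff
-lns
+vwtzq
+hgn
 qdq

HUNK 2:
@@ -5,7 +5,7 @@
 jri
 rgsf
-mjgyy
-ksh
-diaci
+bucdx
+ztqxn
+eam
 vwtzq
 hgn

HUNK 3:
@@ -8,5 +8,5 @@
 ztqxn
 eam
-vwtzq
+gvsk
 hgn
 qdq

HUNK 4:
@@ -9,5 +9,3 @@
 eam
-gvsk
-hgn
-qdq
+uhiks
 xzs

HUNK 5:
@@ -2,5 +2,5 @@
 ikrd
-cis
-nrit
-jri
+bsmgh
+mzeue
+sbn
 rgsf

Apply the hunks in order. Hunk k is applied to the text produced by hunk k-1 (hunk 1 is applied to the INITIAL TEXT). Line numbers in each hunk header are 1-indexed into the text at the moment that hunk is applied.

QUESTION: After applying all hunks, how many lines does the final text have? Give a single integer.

Answer: 11

Derivation:
Hunk 1: at line 9 remove [zcc,vxuff,lns] add [vwtzq,hgn] -> 13 lines: spjin ikrd cis nrit jri rgsf mjgyy ksh diaci vwtzq hgn qdq xzs
Hunk 2: at line 5 remove [mjgyy,ksh,diaci] add [bucdx,ztqxn,eam] -> 13 lines: spjin ikrd cis nrit jri rgsf bucdx ztqxn eam vwtzq hgn qdq xzs
Hunk 3: at line 8 remove [vwtzq] add [gvsk] -> 13 lines: spjin ikrd cis nrit jri rgsf bucdx ztqxn eam gvsk hgn qdq xzs
Hunk 4: at line 9 remove [gvsk,hgn,qdq] add [uhiks] -> 11 lines: spjin ikrd cis nrit jri rgsf bucdx ztqxn eam uhiks xzs
Hunk 5: at line 2 remove [cis,nrit,jri] add [bsmgh,mzeue,sbn] -> 11 lines: spjin ikrd bsmgh mzeue sbn rgsf bucdx ztqxn eam uhiks xzs
Final line count: 11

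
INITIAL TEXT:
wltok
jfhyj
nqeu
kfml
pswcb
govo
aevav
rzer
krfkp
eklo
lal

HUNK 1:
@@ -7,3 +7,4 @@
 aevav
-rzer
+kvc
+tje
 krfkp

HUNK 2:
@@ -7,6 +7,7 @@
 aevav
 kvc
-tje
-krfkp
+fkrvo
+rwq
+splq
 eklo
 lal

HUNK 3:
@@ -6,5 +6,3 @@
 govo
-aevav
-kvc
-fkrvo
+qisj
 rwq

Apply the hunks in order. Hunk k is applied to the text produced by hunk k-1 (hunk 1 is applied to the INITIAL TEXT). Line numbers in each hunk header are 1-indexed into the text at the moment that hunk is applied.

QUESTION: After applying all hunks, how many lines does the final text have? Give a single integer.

Answer: 11

Derivation:
Hunk 1: at line 7 remove [rzer] add [kvc,tje] -> 12 lines: wltok jfhyj nqeu kfml pswcb govo aevav kvc tje krfkp eklo lal
Hunk 2: at line 7 remove [tje,krfkp] add [fkrvo,rwq,splq] -> 13 lines: wltok jfhyj nqeu kfml pswcb govo aevav kvc fkrvo rwq splq eklo lal
Hunk 3: at line 6 remove [aevav,kvc,fkrvo] add [qisj] -> 11 lines: wltok jfhyj nqeu kfml pswcb govo qisj rwq splq eklo lal
Final line count: 11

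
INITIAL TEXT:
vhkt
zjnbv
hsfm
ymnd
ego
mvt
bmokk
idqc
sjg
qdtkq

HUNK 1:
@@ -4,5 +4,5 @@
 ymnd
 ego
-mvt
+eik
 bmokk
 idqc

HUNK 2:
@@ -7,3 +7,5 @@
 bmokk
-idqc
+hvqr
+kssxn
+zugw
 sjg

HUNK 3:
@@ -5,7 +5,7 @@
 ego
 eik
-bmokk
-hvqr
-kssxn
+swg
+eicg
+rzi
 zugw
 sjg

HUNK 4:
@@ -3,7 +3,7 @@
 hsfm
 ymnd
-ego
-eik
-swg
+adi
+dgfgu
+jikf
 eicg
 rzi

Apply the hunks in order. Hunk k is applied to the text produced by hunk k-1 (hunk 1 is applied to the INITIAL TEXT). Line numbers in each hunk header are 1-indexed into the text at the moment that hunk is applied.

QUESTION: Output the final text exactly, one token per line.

Hunk 1: at line 4 remove [mvt] add [eik] -> 10 lines: vhkt zjnbv hsfm ymnd ego eik bmokk idqc sjg qdtkq
Hunk 2: at line 7 remove [idqc] add [hvqr,kssxn,zugw] -> 12 lines: vhkt zjnbv hsfm ymnd ego eik bmokk hvqr kssxn zugw sjg qdtkq
Hunk 3: at line 5 remove [bmokk,hvqr,kssxn] add [swg,eicg,rzi] -> 12 lines: vhkt zjnbv hsfm ymnd ego eik swg eicg rzi zugw sjg qdtkq
Hunk 4: at line 3 remove [ego,eik,swg] add [adi,dgfgu,jikf] -> 12 lines: vhkt zjnbv hsfm ymnd adi dgfgu jikf eicg rzi zugw sjg qdtkq

Answer: vhkt
zjnbv
hsfm
ymnd
adi
dgfgu
jikf
eicg
rzi
zugw
sjg
qdtkq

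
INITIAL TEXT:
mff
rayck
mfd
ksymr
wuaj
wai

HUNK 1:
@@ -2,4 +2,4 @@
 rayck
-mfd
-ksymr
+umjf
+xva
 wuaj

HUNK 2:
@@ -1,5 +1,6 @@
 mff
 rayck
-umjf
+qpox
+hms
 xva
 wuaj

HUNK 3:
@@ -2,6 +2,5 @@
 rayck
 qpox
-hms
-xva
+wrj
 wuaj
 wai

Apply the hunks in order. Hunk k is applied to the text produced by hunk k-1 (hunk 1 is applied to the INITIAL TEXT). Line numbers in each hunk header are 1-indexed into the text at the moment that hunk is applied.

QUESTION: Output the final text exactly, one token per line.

Answer: mff
rayck
qpox
wrj
wuaj
wai

Derivation:
Hunk 1: at line 2 remove [mfd,ksymr] add [umjf,xva] -> 6 lines: mff rayck umjf xva wuaj wai
Hunk 2: at line 1 remove [umjf] add [qpox,hms] -> 7 lines: mff rayck qpox hms xva wuaj wai
Hunk 3: at line 2 remove [hms,xva] add [wrj] -> 6 lines: mff rayck qpox wrj wuaj wai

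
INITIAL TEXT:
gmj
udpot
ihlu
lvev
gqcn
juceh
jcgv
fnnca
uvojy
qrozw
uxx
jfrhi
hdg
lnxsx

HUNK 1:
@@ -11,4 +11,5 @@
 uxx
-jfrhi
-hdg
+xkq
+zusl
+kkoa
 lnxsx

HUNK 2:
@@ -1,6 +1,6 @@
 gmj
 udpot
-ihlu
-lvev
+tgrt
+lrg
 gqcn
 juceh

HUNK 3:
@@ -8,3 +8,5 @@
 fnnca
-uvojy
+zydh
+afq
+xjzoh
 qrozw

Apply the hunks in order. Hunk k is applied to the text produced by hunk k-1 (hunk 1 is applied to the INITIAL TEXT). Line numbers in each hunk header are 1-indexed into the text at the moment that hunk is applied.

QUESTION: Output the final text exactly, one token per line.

Answer: gmj
udpot
tgrt
lrg
gqcn
juceh
jcgv
fnnca
zydh
afq
xjzoh
qrozw
uxx
xkq
zusl
kkoa
lnxsx

Derivation:
Hunk 1: at line 11 remove [jfrhi,hdg] add [xkq,zusl,kkoa] -> 15 lines: gmj udpot ihlu lvev gqcn juceh jcgv fnnca uvojy qrozw uxx xkq zusl kkoa lnxsx
Hunk 2: at line 1 remove [ihlu,lvev] add [tgrt,lrg] -> 15 lines: gmj udpot tgrt lrg gqcn juceh jcgv fnnca uvojy qrozw uxx xkq zusl kkoa lnxsx
Hunk 3: at line 8 remove [uvojy] add [zydh,afq,xjzoh] -> 17 lines: gmj udpot tgrt lrg gqcn juceh jcgv fnnca zydh afq xjzoh qrozw uxx xkq zusl kkoa lnxsx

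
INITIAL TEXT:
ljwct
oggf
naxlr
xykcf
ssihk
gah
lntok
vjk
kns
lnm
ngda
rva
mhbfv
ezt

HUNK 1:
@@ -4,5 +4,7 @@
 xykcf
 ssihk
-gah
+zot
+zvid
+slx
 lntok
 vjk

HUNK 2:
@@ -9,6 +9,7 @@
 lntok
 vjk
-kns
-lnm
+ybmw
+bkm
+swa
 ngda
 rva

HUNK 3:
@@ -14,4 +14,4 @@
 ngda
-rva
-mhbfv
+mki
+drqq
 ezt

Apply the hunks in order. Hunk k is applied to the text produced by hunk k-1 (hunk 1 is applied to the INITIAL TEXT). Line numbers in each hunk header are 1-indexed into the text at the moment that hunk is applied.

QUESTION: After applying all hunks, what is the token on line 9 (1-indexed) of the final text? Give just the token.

Hunk 1: at line 4 remove [gah] add [zot,zvid,slx] -> 16 lines: ljwct oggf naxlr xykcf ssihk zot zvid slx lntok vjk kns lnm ngda rva mhbfv ezt
Hunk 2: at line 9 remove [kns,lnm] add [ybmw,bkm,swa] -> 17 lines: ljwct oggf naxlr xykcf ssihk zot zvid slx lntok vjk ybmw bkm swa ngda rva mhbfv ezt
Hunk 3: at line 14 remove [rva,mhbfv] add [mki,drqq] -> 17 lines: ljwct oggf naxlr xykcf ssihk zot zvid slx lntok vjk ybmw bkm swa ngda mki drqq ezt
Final line 9: lntok

Answer: lntok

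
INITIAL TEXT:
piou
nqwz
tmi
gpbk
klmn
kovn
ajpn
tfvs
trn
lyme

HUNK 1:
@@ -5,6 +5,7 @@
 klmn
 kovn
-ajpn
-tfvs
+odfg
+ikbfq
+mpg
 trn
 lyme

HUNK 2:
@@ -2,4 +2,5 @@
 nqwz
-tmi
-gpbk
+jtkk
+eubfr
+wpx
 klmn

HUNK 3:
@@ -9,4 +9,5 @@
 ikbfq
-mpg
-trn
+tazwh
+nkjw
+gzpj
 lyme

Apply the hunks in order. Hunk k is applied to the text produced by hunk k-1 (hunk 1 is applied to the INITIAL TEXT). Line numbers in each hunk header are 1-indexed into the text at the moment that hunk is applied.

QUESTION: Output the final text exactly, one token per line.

Answer: piou
nqwz
jtkk
eubfr
wpx
klmn
kovn
odfg
ikbfq
tazwh
nkjw
gzpj
lyme

Derivation:
Hunk 1: at line 5 remove [ajpn,tfvs] add [odfg,ikbfq,mpg] -> 11 lines: piou nqwz tmi gpbk klmn kovn odfg ikbfq mpg trn lyme
Hunk 2: at line 2 remove [tmi,gpbk] add [jtkk,eubfr,wpx] -> 12 lines: piou nqwz jtkk eubfr wpx klmn kovn odfg ikbfq mpg trn lyme
Hunk 3: at line 9 remove [mpg,trn] add [tazwh,nkjw,gzpj] -> 13 lines: piou nqwz jtkk eubfr wpx klmn kovn odfg ikbfq tazwh nkjw gzpj lyme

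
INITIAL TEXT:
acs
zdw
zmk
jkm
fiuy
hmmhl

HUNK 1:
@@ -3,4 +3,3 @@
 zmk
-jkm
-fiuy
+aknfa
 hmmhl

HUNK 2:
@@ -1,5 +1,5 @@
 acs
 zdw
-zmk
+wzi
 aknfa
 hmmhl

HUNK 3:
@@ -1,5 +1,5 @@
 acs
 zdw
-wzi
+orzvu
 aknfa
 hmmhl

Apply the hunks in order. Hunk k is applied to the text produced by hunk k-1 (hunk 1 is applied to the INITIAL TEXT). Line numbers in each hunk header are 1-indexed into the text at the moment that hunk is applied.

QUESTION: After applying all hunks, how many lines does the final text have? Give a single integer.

Answer: 5

Derivation:
Hunk 1: at line 3 remove [jkm,fiuy] add [aknfa] -> 5 lines: acs zdw zmk aknfa hmmhl
Hunk 2: at line 1 remove [zmk] add [wzi] -> 5 lines: acs zdw wzi aknfa hmmhl
Hunk 3: at line 1 remove [wzi] add [orzvu] -> 5 lines: acs zdw orzvu aknfa hmmhl
Final line count: 5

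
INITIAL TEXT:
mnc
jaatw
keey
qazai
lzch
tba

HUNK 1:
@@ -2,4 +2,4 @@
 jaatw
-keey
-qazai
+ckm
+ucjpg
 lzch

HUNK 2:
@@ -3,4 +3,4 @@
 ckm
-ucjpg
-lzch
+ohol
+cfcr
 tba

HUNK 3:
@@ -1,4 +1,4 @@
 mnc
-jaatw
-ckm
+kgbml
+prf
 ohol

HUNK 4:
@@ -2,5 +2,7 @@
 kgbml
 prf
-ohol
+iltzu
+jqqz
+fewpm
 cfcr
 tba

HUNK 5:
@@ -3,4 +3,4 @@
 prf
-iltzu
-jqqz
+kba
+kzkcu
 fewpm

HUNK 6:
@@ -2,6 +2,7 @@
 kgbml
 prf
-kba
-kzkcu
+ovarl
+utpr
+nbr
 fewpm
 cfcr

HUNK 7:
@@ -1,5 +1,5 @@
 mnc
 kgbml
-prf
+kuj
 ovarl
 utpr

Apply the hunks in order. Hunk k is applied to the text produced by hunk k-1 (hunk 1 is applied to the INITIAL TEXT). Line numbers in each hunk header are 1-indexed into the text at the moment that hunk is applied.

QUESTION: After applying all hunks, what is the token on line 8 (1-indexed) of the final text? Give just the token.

Hunk 1: at line 2 remove [keey,qazai] add [ckm,ucjpg] -> 6 lines: mnc jaatw ckm ucjpg lzch tba
Hunk 2: at line 3 remove [ucjpg,lzch] add [ohol,cfcr] -> 6 lines: mnc jaatw ckm ohol cfcr tba
Hunk 3: at line 1 remove [jaatw,ckm] add [kgbml,prf] -> 6 lines: mnc kgbml prf ohol cfcr tba
Hunk 4: at line 2 remove [ohol] add [iltzu,jqqz,fewpm] -> 8 lines: mnc kgbml prf iltzu jqqz fewpm cfcr tba
Hunk 5: at line 3 remove [iltzu,jqqz] add [kba,kzkcu] -> 8 lines: mnc kgbml prf kba kzkcu fewpm cfcr tba
Hunk 6: at line 2 remove [kba,kzkcu] add [ovarl,utpr,nbr] -> 9 lines: mnc kgbml prf ovarl utpr nbr fewpm cfcr tba
Hunk 7: at line 1 remove [prf] add [kuj] -> 9 lines: mnc kgbml kuj ovarl utpr nbr fewpm cfcr tba
Final line 8: cfcr

Answer: cfcr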